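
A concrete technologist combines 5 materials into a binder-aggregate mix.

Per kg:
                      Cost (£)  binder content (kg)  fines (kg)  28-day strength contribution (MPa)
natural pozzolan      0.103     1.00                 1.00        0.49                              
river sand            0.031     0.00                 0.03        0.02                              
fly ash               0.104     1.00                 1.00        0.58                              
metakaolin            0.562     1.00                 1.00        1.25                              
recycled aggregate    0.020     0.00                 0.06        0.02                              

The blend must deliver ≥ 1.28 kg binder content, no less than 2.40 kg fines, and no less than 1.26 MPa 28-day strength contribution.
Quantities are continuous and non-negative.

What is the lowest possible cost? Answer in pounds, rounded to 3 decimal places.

Let x1 = kg of natural pozzolan, x2 = kg of river sand, x3 = kg of fly ash, x4 = kg of metakaolin, x5 = kg of recycled aggregate.
Minimize 0.103x1 + 0.031x2 + 0.104x3 + 0.562x4 + 0.02x5 subject to:
  1x1 + 1x3 + 1x4 ≥ 1.28   (binder content)
  1x1 + 0.03x2 + 1x3 + 1x4 + 0.06x5 ≥ 2.4   (fines)
  0.49x1 + 0.02x2 + 0.58x3 + 1.25x4 + 0.02x5 ≥ 1.26   (28-day strength contribution)
  x1, x2, x3, x4, x5 ≥ 0.
The cheapest feasible vertex uses only natural pozzolan, fly ash; river sand, metakaolin, recycled aggregate are not used. Binding constraints: fines and 28-day strength contribution.
Optimal quantities: natural pozzolan = 1.467 kg, fly ash = 0.9333 kg.
Total cost: 0.103·1.467 + 0.104·0.9333 = 0.24816.

£0.248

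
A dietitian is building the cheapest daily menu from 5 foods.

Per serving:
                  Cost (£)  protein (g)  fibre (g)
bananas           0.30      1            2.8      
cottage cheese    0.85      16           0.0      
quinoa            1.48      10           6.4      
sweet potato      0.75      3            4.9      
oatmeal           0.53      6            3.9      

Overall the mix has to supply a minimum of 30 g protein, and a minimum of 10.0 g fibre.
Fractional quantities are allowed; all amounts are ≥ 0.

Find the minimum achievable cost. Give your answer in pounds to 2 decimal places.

Set it up as a linear program. Let x1 = servings of bananas, x2 = servings of cottage cheese, x3 = servings of quinoa, x4 = servings of sweet potato, x5 = servings of oatmeal.
Minimize 0.3x1 + 0.85x2 + 1.48x3 + 0.75x4 + 0.53x5 subject to:
  1x1 + 16x2 + 10x3 + 3x4 + 6x5 ≥ 30   (protein)
  2.8x1 + 6.4x3 + 4.9x4 + 3.9x5 ≥ 10   (fibre)
  x1, x2, x3, x4, x5 ≥ 0.
The cheapest feasible vertex uses only cottage cheese, oatmeal; bananas, quinoa, sweet potato are not used. The protein and fibre requirements are met with equality.
That vertex is x2 = 0.9135, x5 = 2.564.
Hence cost = 0.85·0.9135 + 0.53·2.564 = £2.1354.

£2.14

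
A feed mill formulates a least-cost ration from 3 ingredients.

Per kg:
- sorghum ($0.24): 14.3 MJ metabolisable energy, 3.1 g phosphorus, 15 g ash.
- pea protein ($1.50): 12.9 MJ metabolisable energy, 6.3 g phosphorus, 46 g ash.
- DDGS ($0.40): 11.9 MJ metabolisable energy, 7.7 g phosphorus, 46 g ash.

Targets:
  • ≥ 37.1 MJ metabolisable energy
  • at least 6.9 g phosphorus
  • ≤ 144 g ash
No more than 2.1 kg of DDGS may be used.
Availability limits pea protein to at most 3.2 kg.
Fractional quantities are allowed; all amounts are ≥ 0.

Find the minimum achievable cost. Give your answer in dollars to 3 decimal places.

$0.623

This is a linear program. Let x1 = kg of sorghum, x2 = kg of pea protein, x3 = kg of DDGS.
Minimize 0.24x1 + 1.5x2 + 0.4x3 s.t.:
  14.3x1 + 12.9x2 + 11.9x3 ≥ 37.1   (metabolisable energy)
  3.1x1 + 6.3x2 + 7.7x3 ≥ 6.9   (phosphorus)
  15x1 + 46x2 + 46x3 ≤ 144   (ash)
  x3 ≤ 2.1
  x2 ≤ 3.2
  x1, x2, x3 ≥ 0.
The cheapest feasible vertex uses only sorghum; pea protein, DDGS are not used. There the metabolisable energy constraint is tight.
That vertex is x1 = 2.594.
Objective = 0.24·2.594 = 0.62256.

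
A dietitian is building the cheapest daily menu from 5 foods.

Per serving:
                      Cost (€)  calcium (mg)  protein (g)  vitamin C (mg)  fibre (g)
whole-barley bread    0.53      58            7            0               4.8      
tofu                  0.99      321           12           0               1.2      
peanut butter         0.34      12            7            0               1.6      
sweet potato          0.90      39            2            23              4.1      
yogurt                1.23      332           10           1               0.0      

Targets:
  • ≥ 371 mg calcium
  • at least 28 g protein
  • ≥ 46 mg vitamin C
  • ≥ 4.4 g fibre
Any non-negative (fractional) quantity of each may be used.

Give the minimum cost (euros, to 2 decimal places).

€3.31

This is a linear program. Let x1 = servings of whole-barley bread, x2 = servings of tofu, x3 = servings of peanut butter, x4 = servings of sweet potato, x5 = servings of yogurt.
min 0.53x1 + 0.99x2 + 0.34x3 + 0.9x4 + 1.23x5 with:
  58x1 + 321x2 + 12x3 + 39x4 + 332x5 ≥ 371   (calcium)
  7x1 + 12x2 + 7x3 + 2x4 + 10x5 ≥ 28   (protein)
  23x4 + 1x5 ≥ 46   (vitamin C)
  4.8x1 + 1.2x2 + 1.6x3 + 4.1x4 ≥ 4.4   (fibre)
  x1, x2, x3, x4, x5 ≥ 0.
At the optimum only tofu, peanut butter, sweet potato are positive (whole-barley bread, yogurt = 0). Binding constraints: calcium, protein, vitamin C.
So tofu = 0.8383 servings, peanut butter = 1.991 servings, sweet potato = 2 servings.
Total cost: 0.99·0.8383 + 0.34·1.991 + 0.9·2 = 3.3069.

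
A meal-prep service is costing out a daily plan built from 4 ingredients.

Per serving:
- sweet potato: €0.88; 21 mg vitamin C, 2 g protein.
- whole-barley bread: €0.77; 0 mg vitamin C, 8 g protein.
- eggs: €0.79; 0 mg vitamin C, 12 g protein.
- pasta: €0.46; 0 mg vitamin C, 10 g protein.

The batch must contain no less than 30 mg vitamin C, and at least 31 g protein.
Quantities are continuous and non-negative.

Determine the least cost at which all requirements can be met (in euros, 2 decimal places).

Let x1 = servings of sweet potato, x2 = servings of whole-barley bread, x3 = servings of eggs, x4 = servings of pasta.
min 0.88x1 + 0.77x2 + 0.79x3 + 0.46x4 with:
  21x1 ≥ 30   (vitamin C)
  2x1 + 8x2 + 12x3 + 10x4 ≥ 31   (protein)
  x1, x2, x3, x4 ≥ 0.
The minimum-cost mix takes nothing from whole-barley bread, eggs — only sweet potato, pasta. The vitamin C and protein requirements are met with equality.
Optimal quantities: sweet potato = 1.429 servings, pasta = 2.814 servings.
Objective = 0.88·1.429 + 0.46·2.814 = 2.5520.

€2.55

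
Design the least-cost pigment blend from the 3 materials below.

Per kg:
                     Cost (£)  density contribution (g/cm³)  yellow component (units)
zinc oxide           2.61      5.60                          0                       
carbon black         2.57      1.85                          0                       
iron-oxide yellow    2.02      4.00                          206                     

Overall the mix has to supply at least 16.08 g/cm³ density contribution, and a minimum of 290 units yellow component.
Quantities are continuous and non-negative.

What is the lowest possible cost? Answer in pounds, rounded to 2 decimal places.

Let x1 = kg of zinc oxide, x2 = kg of carbon black, x3 = kg of iron-oxide yellow.
Minimise 2.61x1 + 2.57x2 + 2.02x3 with:
  5.6x1 + 1.85x2 + 4x3 ≥ 16.08   (density contribution)
  206x3 ≥ 290   (yellow component)
  x1, x2, x3 ≥ 0.
The optimal basis is {zinc oxide, iron-oxide yellow}; carbon black drops out. There the density contribution and yellow component constraints are tight.
Optimal quantities: zinc oxide = 1.866 kg, iron-oxide yellow = 1.408 kg.
Objective = 2.61·1.866 + 2.02·1.408 = 7.7144.

£7.71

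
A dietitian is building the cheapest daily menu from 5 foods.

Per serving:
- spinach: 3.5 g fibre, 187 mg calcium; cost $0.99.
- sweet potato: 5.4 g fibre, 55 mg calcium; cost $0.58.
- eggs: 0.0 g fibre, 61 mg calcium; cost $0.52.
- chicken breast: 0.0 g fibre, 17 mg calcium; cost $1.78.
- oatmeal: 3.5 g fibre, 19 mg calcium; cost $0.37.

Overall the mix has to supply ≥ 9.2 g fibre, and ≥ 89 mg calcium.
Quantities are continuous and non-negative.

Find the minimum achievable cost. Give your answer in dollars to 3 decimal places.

Let x1 = servings of spinach, x2 = servings of sweet potato, x3 = servings of eggs, x4 = servings of chicken breast, x5 = servings of oatmeal.
Minimize 0.99x1 + 0.58x2 + 0.52x3 + 1.78x4 + 0.37x5 subject to:
  3.5x1 + 5.4x2 + 3.5x5 ≥ 9.2   (fibre)
  187x1 + 55x2 + 61x3 + 17x4 + 19x5 ≥ 89   (calcium)
  x1, x2, x3, x4, x5 ≥ 0.
The minimum-cost mix takes nothing from spinach, eggs, chicken breast — only sweet potato, oatmeal. There the fibre and calcium constraints are tight.
So sweet potato = 1.5206 servings, oatmeal = 0.28254 servings.
Hence cost = 0.58·1.5206 + 0.37·0.28254 = $0.98649.

$0.986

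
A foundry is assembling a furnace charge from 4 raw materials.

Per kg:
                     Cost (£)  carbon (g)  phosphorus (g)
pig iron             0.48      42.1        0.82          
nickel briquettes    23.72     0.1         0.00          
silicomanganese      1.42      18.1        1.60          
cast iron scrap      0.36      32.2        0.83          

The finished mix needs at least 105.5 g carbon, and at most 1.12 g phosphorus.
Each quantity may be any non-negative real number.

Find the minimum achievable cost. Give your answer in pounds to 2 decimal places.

Set it up as a linear program. Let x1 = kg of pig iron, x2 = kg of nickel briquettes, x3 = kg of silicomanganese, x4 = kg of cast iron scrap.
Minimize 0.48x1 + 23.72x2 + 1.42x3 + 0.36x4 with:
  42.1x1 + 0.1x2 + 18.1x3 + 32.2x4 ≥ 105.5   (carbon)
  0.82x1 + 1.6x3 + 0.83x4 ≤ 1.12   (phosphorus)
  x1, x2, x3, x4 ≥ 0.
The optimal basis is {pig iron, nickel briquettes}; silicomanganese, cast iron scrap drop out. Binding constraints: carbon and phosphorus.
That vertex is x1 = 1.365854, x2 = 479.9756.
Objective = 0.48·1.365854 + 23.72·479.9756 = 11385.6768.

£11385.68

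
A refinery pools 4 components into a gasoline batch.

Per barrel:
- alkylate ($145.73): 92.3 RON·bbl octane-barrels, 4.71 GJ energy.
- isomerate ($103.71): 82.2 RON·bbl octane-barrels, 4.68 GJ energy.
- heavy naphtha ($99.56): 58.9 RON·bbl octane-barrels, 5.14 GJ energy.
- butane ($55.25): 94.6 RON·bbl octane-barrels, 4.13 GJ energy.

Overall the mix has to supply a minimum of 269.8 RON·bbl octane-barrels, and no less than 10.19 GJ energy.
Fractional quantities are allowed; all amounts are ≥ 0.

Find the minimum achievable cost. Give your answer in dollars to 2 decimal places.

Let x1 = barrels of alkylate, x2 = barrels of isomerate, x3 = barrels of heavy naphtha, x4 = barrels of butane.
min 145.73x1 + 103.71x2 + 99.56x3 + 55.25x4 s.t.:
  92.3x1 + 82.2x2 + 58.9x3 + 94.6x4 ≥ 269.8   (octane-barrels)
  4.71x1 + 4.68x2 + 5.14x3 + 4.13x4 ≥ 10.19   (energy)
  x1, x2, x3, x4 ≥ 0.
The optimal basis is {butane}; alkylate, isomerate, heavy naphtha drop out. There the octane-barrels constraint is tight.
That vertex is x4 = 2.852.
Hence cost = 55.25·2.852 = $157.5730.

$157.57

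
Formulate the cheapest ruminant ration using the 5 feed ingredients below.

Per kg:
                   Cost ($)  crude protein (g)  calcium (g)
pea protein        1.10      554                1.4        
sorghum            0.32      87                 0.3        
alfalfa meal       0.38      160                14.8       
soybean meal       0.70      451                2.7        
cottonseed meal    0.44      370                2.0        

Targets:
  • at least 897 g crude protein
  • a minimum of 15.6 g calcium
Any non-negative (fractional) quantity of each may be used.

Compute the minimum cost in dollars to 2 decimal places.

$1.21

Let x1 = kg of pea protein, x2 = kg of sorghum, x3 = kg of alfalfa meal, x4 = kg of soybean meal, x5 = kg of cottonseed meal.
min 1.1x1 + 0.32x2 + 0.38x3 + 0.7x4 + 0.44x5 subject to:
  554x1 + 87x2 + 160x3 + 451x4 + 370x5 ≥ 897   (crude protein)
  1.4x1 + 0.3x2 + 14.8x3 + 2.7x4 + 2x5 ≥ 15.6   (calcium)
  x1, x2, x3, x4, x5 ≥ 0.
The optimal basis is {alfalfa meal, cottonseed meal}; pea protein, sorghum, soybean meal drop out. Binding constraints: crude protein and calcium.
That vertex is x3 = 0.7715, x5 = 2.091.
Hence cost = 0.38·0.7715 + 0.44·2.091 = $1.2132.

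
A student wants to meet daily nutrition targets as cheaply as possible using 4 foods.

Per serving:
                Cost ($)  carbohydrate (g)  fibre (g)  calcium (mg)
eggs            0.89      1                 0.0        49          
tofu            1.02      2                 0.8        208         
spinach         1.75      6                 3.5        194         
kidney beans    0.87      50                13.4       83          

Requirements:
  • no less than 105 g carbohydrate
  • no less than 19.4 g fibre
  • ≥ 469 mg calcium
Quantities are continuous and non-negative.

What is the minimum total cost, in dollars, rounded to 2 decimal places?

$3.25

Let x1 = servings of eggs, x2 = servings of tofu, x3 = servings of spinach, x4 = servings of kidney beans.
Minimize 0.89x1 + 1.02x2 + 1.75x3 + 0.87x4 with:
  1x1 + 2x2 + 6x3 + 50x4 ≥ 105   (carbohydrate)
  0.8x2 + 3.5x3 + 13.4x4 ≥ 19.4   (fibre)
  49x1 + 208x2 + 194x3 + 83x4 ≥ 469   (calcium)
  x1, x2, x3, x4 ≥ 0.
The optimal basis is {tofu, kidney beans}; eggs, spinach drop out. Binding constraints: carbohydrate and calcium.
So tofu = 1.44 servings, kidney beans = 2.042 servings.
Hence cost = 1.02·1.44 + 0.87·2.042 = $3.2453.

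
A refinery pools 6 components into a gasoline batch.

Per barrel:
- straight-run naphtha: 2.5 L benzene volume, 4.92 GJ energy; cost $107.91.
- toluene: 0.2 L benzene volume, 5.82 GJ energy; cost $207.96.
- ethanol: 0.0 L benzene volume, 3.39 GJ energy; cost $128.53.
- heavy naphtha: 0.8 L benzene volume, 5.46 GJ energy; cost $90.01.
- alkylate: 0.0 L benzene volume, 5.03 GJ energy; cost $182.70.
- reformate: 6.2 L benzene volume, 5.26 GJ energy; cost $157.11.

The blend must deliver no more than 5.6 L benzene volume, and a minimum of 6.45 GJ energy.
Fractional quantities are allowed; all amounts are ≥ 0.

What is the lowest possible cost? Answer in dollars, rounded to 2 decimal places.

Let x1 = barrels of straight-run naphtha, x2 = barrels of toluene, x3 = barrels of ethanol, x4 = barrels of heavy naphtha, x5 = barrels of alkylate, x6 = barrels of reformate.
Minimize 107.91x1 + 207.96x2 + 128.53x3 + 90.01x4 + 182.7x5 + 157.11x6 with:
  2.5x1 + 0.2x2 + 0.8x4 + 6.2x6 ≤ 5.6   (benzene volume)
  4.92x1 + 5.82x2 + 3.39x3 + 5.46x4 + 5.03x5 + 5.26x6 ≥ 6.45   (energy)
  x1, x2, x3, x4, x5, x6 ≥ 0.
The optimal basis is {heavy naphtha}; straight-run naphtha, toluene, ethanol, alkylate, reformate drop out. Binding constraint: energy.
So heavy naphtha = 1.1813 barrels.
Objective = 90.01·1.1813 = 106.3288.

$106.33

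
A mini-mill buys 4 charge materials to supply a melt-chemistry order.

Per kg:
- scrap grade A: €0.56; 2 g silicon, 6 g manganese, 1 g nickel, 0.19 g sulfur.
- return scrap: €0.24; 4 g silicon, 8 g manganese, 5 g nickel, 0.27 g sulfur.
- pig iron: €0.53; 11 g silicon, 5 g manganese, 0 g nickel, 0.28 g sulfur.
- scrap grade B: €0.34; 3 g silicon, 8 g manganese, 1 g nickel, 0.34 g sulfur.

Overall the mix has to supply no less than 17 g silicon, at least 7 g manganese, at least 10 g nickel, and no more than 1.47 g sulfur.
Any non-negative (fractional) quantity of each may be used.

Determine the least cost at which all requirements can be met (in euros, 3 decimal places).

Treat it as an LP. Let x1 = kg of scrap grade A, x2 = kg of return scrap, x3 = kg of pig iron, x4 = kg of scrap grade B.
Minimise 0.56x1 + 0.24x2 + 0.53x3 + 0.34x4 with:
  2x1 + 4x2 + 11x3 + 3x4 ≥ 17   (silicon)
  6x1 + 8x2 + 5x3 + 8x4 ≥ 7   (manganese)
  1x1 + 5x2 + 1x4 ≥ 10   (nickel)
  0.19x1 + 0.27x2 + 0.28x3 + 0.34x4 ≤ 1.47   (sulfur)
  x1, x2, x3, x4 ≥ 0.
The cheapest feasible vertex uses only return scrap, pig iron; scrap grade A, scrap grade B are not used. There the silicon and nickel constraints are tight.
So return scrap = 2 kg, pig iron = 0.8182 kg.
Objective = 0.24·2 + 0.53·0.8182 = 0.91365.

€0.914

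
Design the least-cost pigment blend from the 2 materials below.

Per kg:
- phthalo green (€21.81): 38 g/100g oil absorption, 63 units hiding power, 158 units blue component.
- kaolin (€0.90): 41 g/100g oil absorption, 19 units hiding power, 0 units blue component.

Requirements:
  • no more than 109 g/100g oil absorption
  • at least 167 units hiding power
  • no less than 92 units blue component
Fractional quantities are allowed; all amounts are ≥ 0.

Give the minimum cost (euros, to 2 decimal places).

Treat it as an LP. Let x1 = kg of phthalo green, x2 = kg of kaolin.
Minimize 21.81x1 + 0.9x2 s.t.:
  38x1 + 41x2 ≤ 109   (oil absorption)
  63x1 + 19x2 ≥ 167   (hiding power)
  158x1 ≥ 92   (blue component)
  x1, x2 ≥ 0.
Both inputs are positive at the optimum. There the oil absorption and hiding power constraints are tight.
So phthalo green = 2.566 kg, kaolin = 0.28 kg.
Cost = 21.81·2.566 + 0.9·0.28 = 56.2165.

€56.22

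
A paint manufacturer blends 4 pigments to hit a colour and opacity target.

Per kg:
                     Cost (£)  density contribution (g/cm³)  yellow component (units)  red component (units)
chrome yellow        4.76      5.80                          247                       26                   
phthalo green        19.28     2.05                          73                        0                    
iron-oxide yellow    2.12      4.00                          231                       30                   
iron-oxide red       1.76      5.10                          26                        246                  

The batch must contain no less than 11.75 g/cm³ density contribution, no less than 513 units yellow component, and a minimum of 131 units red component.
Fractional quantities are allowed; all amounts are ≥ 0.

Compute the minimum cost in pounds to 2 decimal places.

Treat it as an LP. Let x1 = kg of chrome yellow, x2 = kg of phthalo green, x3 = kg of iron-oxide yellow, x4 = kg of iron-oxide red.
Minimize 4.76x1 + 19.28x2 + 2.12x3 + 1.76x4 with:
  5.8x1 + 2.05x2 + 4x3 + 5.1x4 ≥ 11.75   (density contribution)
  247x1 + 73x2 + 231x3 + 26x4 ≥ 513   (yellow component)
  26x1 + 30x3 + 246x4 ≥ 131   (red component)
  x1, x2, x3, x4 ≥ 0.
The cheapest feasible vertex uses only iron-oxide yellow, iron-oxide red; chrome yellow, phthalo green are not used. There the density contribution and yellow component constraints are tight.
So iron-oxide yellow = 2.151 kg, iron-oxide red = 0.6166 kg.
Objective = 2.12·2.151 + 1.76·0.6166 = 5.6453.

£5.65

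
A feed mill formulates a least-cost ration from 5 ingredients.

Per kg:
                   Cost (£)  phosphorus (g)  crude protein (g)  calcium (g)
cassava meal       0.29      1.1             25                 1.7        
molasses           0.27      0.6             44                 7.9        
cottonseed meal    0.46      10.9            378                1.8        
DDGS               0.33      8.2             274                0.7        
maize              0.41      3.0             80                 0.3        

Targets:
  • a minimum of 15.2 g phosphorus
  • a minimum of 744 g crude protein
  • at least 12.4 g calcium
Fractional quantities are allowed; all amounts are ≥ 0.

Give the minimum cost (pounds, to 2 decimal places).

£1.15

Set it up as a linear program. Let x1 = kg of cassava meal, x2 = kg of molasses, x3 = kg of cottonseed meal, x4 = kg of DDGS, x5 = kg of maize.
Minimise 0.29x1 + 0.27x2 + 0.46x3 + 0.33x4 + 0.41x5 subject to:
  1.1x1 + 0.6x2 + 10.9x3 + 8.2x4 + 3x5 ≥ 15.2   (phosphorus)
  25x1 + 44x2 + 378x3 + 274x4 + 80x5 ≥ 744   (crude protein)
  1.7x1 + 7.9x2 + 1.8x3 + 0.7x4 + 0.3x5 ≥ 12.4   (calcium)
  x1, x2, x3, x4, x5 ≥ 0.
At the optimum only molasses, cottonseed meal are positive (cassava meal, DDGS, maize = 0). The crude protein and calcium requirements are met with equality.
Optimal quantities: molasses = 1.152 kg, cottonseed meal = 1.834 kg.
Hence cost = 0.27·1.152 + 0.46·1.834 = £1.1547.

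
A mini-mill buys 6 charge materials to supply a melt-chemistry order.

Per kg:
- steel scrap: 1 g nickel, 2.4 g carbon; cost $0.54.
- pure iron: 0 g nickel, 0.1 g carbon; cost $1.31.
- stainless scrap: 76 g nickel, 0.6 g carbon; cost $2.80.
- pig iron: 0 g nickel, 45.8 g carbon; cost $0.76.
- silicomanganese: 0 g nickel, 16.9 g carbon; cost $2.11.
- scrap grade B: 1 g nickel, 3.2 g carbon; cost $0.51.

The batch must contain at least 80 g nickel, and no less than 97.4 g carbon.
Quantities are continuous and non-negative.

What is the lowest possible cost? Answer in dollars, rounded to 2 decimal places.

$4.55

Let x1 = kg of steel scrap, x2 = kg of pure iron, x3 = kg of stainless scrap, x4 = kg of pig iron, x5 = kg of silicomanganese, x6 = kg of scrap grade B.
min 0.54x1 + 1.31x2 + 2.8x3 + 0.76x4 + 2.11x5 + 0.51x6 with:
  1x1 + 76x3 + 1x6 ≥ 80   (nickel)
  2.4x1 + 0.1x2 + 0.6x3 + 45.8x4 + 16.9x5 + 3.2x6 ≥ 97.4   (carbon)
  x1, x2, x3, x4, x5, x6 ≥ 0.
The minimum-cost mix takes nothing from steel scrap, pure iron, silicomanganese, scrap grade B — only stainless scrap, pig iron. Binding constraints: nickel and carbon.
That vertex is x3 = 1.053, x4 = 2.113.
Objective = 2.8·1.053 + 0.76·2.113 = 4.5543.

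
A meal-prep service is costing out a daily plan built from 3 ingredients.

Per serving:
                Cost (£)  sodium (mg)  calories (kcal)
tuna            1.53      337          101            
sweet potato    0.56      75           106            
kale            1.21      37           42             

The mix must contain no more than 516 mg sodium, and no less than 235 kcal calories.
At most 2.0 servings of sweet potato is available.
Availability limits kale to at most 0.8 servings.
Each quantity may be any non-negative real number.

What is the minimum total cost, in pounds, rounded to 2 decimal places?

£1.47

Set it up as a linear program. Let x1 = servings of tuna, x2 = servings of sweet potato, x3 = servings of kale.
min 1.53x1 + 0.56x2 + 1.21x3 subject to:
  337x1 + 75x2 + 37x3 ≤ 516   (sodium)
  101x1 + 106x2 + 42x3 ≥ 235   (calories)
  x2 ≤ 2
  x3 ≤ 0.8
  x1, x2, x3 ≥ 0.
The optimal basis is {tuna, sweet potato}; kale drops out. There the calories and the sweet potato cap constraints are tight.
So tuna = 0.2277 servings, sweet potato = 2 servings.
Hence cost = 1.53·0.2277 + 0.56·2 = £1.4684.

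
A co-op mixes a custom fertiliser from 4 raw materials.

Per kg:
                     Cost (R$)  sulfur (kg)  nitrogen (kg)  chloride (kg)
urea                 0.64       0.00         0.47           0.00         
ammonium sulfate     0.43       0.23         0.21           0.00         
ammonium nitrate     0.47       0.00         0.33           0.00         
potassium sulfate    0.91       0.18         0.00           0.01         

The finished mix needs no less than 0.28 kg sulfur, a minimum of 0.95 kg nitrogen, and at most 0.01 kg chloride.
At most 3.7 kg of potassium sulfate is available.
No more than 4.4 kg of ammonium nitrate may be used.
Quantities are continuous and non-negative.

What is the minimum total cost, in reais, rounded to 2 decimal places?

This is a linear program. Let x1 = kg of urea, x2 = kg of ammonium sulfate, x3 = kg of ammonium nitrate, x4 = kg of potassium sulfate.
min 0.64x1 + 0.43x2 + 0.47x3 + 0.91x4 with:
  0.23x2 + 0.18x4 ≥ 0.28   (sulfur)
  0.47x1 + 0.21x2 + 0.33x3 ≥ 0.95   (nitrogen)
  0.01x4 ≤ 0.01   (chloride)
  x4 ≤ 3.7
  x3 ≤ 4.4
  x1, x2, x3, x4 ≥ 0.
The cheapest feasible vertex uses only urea, ammonium sulfate; ammonium nitrate, potassium sulfate are not used. The sulfur and nitrogen requirements are met with equality.
So urea = 1.477 kg, ammonium sulfate = 1.217 kg.
Total cost: 0.64·1.477 + 0.43·1.217 = 1.4686.

R$1.47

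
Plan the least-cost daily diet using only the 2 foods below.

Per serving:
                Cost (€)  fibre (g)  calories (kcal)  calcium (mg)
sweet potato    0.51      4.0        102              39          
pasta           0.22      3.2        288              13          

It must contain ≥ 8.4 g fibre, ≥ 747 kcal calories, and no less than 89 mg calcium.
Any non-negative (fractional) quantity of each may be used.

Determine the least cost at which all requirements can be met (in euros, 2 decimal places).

Set it up as a linear program. Let x1 = servings of sweet potato, x2 = servings of pasta.
Minimise 0.51x1 + 0.22x2 s.t.:
  4x1 + 3.2x2 ≥ 8.4   (fibre)
  102x1 + 288x2 ≥ 747   (calories)
  39x1 + 13x2 ≥ 89   (calcium)
  x1, x2 ≥ 0.
Both inputs are positive at the optimum. Binding constraints: calories and calcium.
That vertex is x1 = 1.607, x2 = 2.025.
Objective = 0.51·1.607 + 0.22·2.025 = 1.2651.

€1.27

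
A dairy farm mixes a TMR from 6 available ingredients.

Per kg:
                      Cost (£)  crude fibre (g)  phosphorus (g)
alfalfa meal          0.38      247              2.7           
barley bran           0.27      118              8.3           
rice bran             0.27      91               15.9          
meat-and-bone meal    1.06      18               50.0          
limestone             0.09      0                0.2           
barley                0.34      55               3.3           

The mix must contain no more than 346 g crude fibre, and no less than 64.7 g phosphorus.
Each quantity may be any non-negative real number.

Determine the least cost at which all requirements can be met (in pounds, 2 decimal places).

Let x1 = kg of alfalfa meal, x2 = kg of barley bran, x3 = kg of rice bran, x4 = kg of meat-and-bone meal, x5 = kg of limestone, x6 = kg of barley.
Minimise 0.38x1 + 0.27x2 + 0.27x3 + 1.06x4 + 0.09x5 + 0.34x6 s.t.:
  247x1 + 118x2 + 91x3 + 18x4 + 55x6 ≤ 346   (crude fibre)
  2.7x1 + 8.3x2 + 15.9x3 + 50x4 + 0.2x5 + 3.3x6 ≥ 64.7   (phosphorus)
  x1, x2, x3, x4, x5, x6 ≥ 0.
The optimal basis is {rice bran, meat-and-bone meal}; alfalfa meal, barley bran, limestone, barley drop out. The crude fibre and phosphorus requirements are met with equality.
Optimal quantities: rice bran = 3.784 kg, meat-and-bone meal = 0.0906 kg.
Objective = 0.27·3.784 + 1.06·0.0906 = 1.1177.

£1.12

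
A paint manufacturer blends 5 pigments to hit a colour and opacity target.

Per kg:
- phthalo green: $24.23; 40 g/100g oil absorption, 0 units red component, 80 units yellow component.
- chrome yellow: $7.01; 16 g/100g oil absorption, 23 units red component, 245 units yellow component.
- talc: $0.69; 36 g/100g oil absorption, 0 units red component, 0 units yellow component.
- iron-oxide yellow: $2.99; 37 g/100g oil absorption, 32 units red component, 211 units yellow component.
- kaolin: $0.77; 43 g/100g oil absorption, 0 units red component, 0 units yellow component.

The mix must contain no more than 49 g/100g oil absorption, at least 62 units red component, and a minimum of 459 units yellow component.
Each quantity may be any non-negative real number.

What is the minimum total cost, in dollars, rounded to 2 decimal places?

Let x1 = kg of phthalo green, x2 = kg of chrome yellow, x3 = kg of talc, x4 = kg of iron-oxide yellow, x5 = kg of kaolin.
Minimize 24.23x1 + 7.01x2 + 0.69x3 + 2.99x4 + 0.77x5 with:
  40x1 + 16x2 + 36x3 + 37x4 + 43x5 ≤ 49   (oil absorption)
  23x2 + 32x4 ≥ 62   (red component)
  80x1 + 245x2 + 211x4 ≥ 459   (yellow component)
  x1, x2, x3, x4, x5 ≥ 0.
The minimum-cost mix takes nothing from phthalo green, talc, kaolin — only chrome yellow, iron-oxide yellow. There the oil absorption and red component constraints are tight.
Optimal quantities: chrome yellow = 2.1416 kg, iron-oxide yellow = 0.39823 kg.
Total cost: 7.01·2.1416 + 2.99·0.39823 = 16.2033.

$16.20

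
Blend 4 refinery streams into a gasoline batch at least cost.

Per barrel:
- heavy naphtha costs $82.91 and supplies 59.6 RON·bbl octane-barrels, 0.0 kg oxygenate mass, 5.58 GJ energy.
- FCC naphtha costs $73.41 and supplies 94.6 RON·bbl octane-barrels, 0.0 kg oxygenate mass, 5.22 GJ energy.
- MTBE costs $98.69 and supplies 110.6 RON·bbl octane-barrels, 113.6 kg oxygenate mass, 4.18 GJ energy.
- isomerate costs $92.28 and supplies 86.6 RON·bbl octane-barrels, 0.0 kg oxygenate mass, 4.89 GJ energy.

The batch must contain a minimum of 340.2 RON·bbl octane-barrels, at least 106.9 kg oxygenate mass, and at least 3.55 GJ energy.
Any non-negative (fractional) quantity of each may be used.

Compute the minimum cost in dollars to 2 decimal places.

$276.10

Treat it as an LP. Let x1 = barrels of heavy naphtha, x2 = barrels of FCC naphtha, x3 = barrels of MTBE, x4 = barrels of isomerate.
Minimize 82.91x1 + 73.41x2 + 98.69x3 + 92.28x4 subject to:
  59.6x1 + 94.6x2 + 110.6x3 + 86.6x4 ≥ 340.2   (octane-barrels)
  113.6x3 ≥ 106.9   (oxygenate mass)
  5.58x1 + 5.22x2 + 4.18x3 + 4.89x4 ≥ 3.55   (energy)
  x1, x2, x3, x4 ≥ 0.
At the optimum only FCC naphtha, MTBE are positive (heavy naphtha, isomerate = 0). The octane-barrels and oxygenate mass requirements are met with equality.
Optimal quantities: FCC naphtha = 2.496 barrels, MTBE = 0.941 barrels.
Total cost: 73.41·2.496 + 98.69·0.941 = 276.0987.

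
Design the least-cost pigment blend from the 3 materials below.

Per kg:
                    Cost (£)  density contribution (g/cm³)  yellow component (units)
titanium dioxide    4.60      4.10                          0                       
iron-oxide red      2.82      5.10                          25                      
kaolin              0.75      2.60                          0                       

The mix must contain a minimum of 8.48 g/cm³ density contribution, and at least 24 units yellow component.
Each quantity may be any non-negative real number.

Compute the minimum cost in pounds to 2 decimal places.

£3.74

Treat it as an LP. Let x1 = kg of titanium dioxide, x2 = kg of iron-oxide red, x3 = kg of kaolin.
Minimize 4.6x1 + 2.82x2 + 0.75x3 subject to:
  4.1x1 + 5.1x2 + 2.6x3 ≥ 8.48   (density contribution)
  25x2 ≥ 24   (yellow component)
  x1, x2, x3 ≥ 0.
The optimal basis is {iron-oxide red, kaolin}; titanium dioxide drops out. The density contribution and yellow component requirements are met with equality.
That vertex is x2 = 0.96, x3 = 1.378.
Total cost: 2.82·0.96 + 0.75·1.378 = 3.7407.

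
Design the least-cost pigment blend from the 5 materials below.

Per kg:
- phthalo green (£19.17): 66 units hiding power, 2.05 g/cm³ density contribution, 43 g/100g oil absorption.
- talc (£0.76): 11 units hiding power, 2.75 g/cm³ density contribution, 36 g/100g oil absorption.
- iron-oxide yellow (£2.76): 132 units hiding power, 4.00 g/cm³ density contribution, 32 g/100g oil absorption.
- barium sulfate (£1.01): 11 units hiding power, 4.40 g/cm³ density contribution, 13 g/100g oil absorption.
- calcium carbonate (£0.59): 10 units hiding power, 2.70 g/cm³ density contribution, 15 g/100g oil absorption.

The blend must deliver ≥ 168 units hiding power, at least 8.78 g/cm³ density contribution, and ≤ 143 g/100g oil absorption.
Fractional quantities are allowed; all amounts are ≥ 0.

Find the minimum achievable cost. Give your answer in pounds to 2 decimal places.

Let x1 = kg of phthalo green, x2 = kg of talc, x3 = kg of iron-oxide yellow, x4 = kg of barium sulfate, x5 = kg of calcium carbonate.
Minimise 19.17x1 + 0.76x2 + 2.76x3 + 1.01x4 + 0.59x5 subject to:
  66x1 + 11x2 + 132x3 + 11x4 + 10x5 ≥ 168   (hiding power)
  2.05x1 + 2.75x2 + 4x3 + 4.4x4 + 2.7x5 ≥ 8.78   (density contribution)
  43x1 + 36x2 + 32x3 + 13x4 + 15x5 ≤ 143   (oil absorption)
  x1, x2, x3, x4, x5 ≥ 0.
The optimal basis is {iron-oxide yellow, calcium carbonate}; phthalo green, talc, barium sulfate drop out. Binding constraints: hiding power and density contribution.
So iron-oxide yellow = 1.156 kg, calcium carbonate = 1.539 kg.
Objective = 2.76·1.156 + 0.59·1.539 = 4.0986.

£4.10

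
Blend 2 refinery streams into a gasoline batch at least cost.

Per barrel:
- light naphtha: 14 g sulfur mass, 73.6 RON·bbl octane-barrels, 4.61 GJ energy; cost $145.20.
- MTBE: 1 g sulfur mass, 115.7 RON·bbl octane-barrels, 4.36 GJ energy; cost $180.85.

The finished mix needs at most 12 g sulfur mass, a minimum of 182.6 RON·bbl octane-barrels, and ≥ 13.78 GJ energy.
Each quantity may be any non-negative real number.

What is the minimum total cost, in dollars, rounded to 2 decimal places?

Let x1 = barrels of light naphtha, x2 = barrels of MTBE.
min 145.2x1 + 180.85x2 subject to:
  14x1 + 1x2 ≤ 12   (sulfur mass)
  73.6x1 + 115.7x2 ≥ 182.6   (octane-barrels)
  4.61x1 + 4.36x2 ≥ 13.78   (energy)
  x1, x2 ≥ 0.
Both inputs are positive at the optimum. There the sulfur mass and energy constraints are tight.
That vertex is x1 = 0.68297, x2 = 2.43842.
Objective = 145.2·0.68297 + 180.85·2.43842 = 540.1555.

$540.16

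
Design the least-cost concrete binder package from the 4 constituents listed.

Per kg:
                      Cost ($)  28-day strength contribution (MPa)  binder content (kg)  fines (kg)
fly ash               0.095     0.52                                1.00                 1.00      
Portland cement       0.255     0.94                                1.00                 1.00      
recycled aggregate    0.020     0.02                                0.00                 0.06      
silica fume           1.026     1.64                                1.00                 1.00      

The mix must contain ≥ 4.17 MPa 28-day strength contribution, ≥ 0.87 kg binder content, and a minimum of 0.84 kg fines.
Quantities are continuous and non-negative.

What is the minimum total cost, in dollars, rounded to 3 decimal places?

This is a linear program. Let x1 = kg of fly ash, x2 = kg of Portland cement, x3 = kg of recycled aggregate, x4 = kg of silica fume.
Minimize 0.095x1 + 0.255x2 + 0.02x3 + 1.026x4 with:
  0.52x1 + 0.94x2 + 0.02x3 + 1.64x4 ≥ 4.17   (28-day strength contribution)
  1x1 + 1x2 + 1x4 ≥ 0.87   (binder content)
  1x1 + 1x2 + 0.06x3 + 1x4 ≥ 0.84   (fines)
  x1, x2, x3, x4 ≥ 0.
The optimal basis is {fly ash}; Portland cement, recycled aggregate, silica fume drop out. The 28-day strength contribution requirement is met with equality.
Solving gives x1 = 8.019.
Hence cost = 0.095·8.019 = $0.76181.

$0.762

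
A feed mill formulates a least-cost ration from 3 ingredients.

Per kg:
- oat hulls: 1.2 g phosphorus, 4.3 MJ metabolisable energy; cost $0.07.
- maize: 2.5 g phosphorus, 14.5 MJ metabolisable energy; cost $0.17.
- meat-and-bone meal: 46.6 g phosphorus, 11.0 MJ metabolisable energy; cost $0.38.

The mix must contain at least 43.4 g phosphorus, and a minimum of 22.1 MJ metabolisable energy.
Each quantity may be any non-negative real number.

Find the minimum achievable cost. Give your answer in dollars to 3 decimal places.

Set it up as a linear program. Let x1 = kg of oat hulls, x2 = kg of maize, x3 = kg of meat-and-bone meal.
min 0.07x1 + 0.17x2 + 0.38x3 with:
  1.2x1 + 2.5x2 + 46.6x3 ≥ 43.4   (phosphorus)
  4.3x1 + 14.5x2 + 11x3 ≥ 22.1   (metabolisable energy)
  x1, x2, x3 ≥ 0.
The minimum-cost mix takes nothing from oat hulls — only maize, meat-and-bone meal. There the phosphorus and metabolisable energy constraints are tight.
So maize = 0.8523 kg, meat-and-bone meal = 0.8856 kg.
Cost = 0.17·0.8523 + 0.38·0.8856 = 0.48142.

$0.481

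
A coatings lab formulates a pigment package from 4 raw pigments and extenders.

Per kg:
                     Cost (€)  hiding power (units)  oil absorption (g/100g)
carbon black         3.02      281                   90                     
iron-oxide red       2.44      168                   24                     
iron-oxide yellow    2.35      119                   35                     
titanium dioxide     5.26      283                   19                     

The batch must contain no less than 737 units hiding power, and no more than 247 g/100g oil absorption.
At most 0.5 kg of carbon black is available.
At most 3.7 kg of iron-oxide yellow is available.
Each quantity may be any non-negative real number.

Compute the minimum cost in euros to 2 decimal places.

Let x1 = kg of carbon black, x2 = kg of iron-oxide red, x3 = kg of iron-oxide yellow, x4 = kg of titanium dioxide.
Minimize 3.02x1 + 2.44x2 + 2.35x3 + 5.26x4 with:
  281x1 + 168x2 + 119x3 + 283x4 ≥ 737   (hiding power)
  90x1 + 24x2 + 35x3 + 19x4 ≤ 247   (oil absorption)
  x1 ≤ 0.5
  x3 ≤ 3.7
  x1, x2, x3, x4 ≥ 0.
The minimum-cost mix takes nothing from iron-oxide yellow, titanium dioxide — only carbon black, iron-oxide red. There the hiding power and the carbon black cap constraints are tight.
So carbon black = 0.5 kg, iron-oxide red = 3.551 kg.
Cost = 3.02·0.5 + 2.44·3.551 = 10.1744.

€10.17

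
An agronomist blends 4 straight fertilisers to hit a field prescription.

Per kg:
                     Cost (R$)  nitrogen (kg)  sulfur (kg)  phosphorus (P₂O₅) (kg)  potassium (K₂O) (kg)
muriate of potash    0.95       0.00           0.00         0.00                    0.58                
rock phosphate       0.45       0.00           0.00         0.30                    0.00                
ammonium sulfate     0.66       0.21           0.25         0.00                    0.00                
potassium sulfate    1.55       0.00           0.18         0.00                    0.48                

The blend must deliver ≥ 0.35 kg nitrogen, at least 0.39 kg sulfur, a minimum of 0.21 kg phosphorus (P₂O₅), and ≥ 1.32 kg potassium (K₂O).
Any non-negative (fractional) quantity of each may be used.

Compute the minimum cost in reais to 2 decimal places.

Treat it as an LP. Let x1 = kg of muriate of potash, x2 = kg of rock phosphate, x3 = kg of ammonium sulfate, x4 = kg of potassium sulfate.
min 0.95x1 + 0.45x2 + 0.66x3 + 1.55x4 s.t.:
  0.21x3 ≥ 0.35   (nitrogen)
  0.25x3 + 0.18x4 ≥ 0.39   (sulfur)
  0.3x2 ≥ 0.21   (phosphorus (P₂O₅))
  0.58x1 + 0.48x4 ≥ 1.32   (potassium (K₂O))
  x1, x2, x3, x4 ≥ 0.
The optimal basis is {muriate of potash, rock phosphate, ammonium sulfate}; potassium sulfate drops out. There the nitrogen, phosphorus (P₂O₅), potassium (K₂O) constraints are tight.
Solving gives x1 = 2.276, x2 = 0.7, x3 = 1.667.
Hence cost = 0.95·2.276 + 0.45·0.7 + 0.66·1.667 = R$3.5774.

R$3.58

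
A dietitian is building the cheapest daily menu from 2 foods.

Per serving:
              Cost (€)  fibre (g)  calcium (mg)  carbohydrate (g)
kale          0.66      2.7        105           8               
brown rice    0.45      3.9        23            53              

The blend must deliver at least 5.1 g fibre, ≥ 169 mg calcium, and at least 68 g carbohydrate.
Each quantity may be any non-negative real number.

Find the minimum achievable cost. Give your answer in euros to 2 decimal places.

€1.39

Let x1 = servings of kale, x2 = servings of brown rice.
Minimize 0.66x1 + 0.45x2 subject to:
  2.7x1 + 3.9x2 ≥ 5.1   (fibre)
  105x1 + 23x2 ≥ 169   (calcium)
  8x1 + 53x2 ≥ 68   (carbohydrate)
  x1, x2 ≥ 0.
Both inputs are positive at the optimum. There the calcium and carbohydrate constraints are tight.
So kale = 1.374 servings, brown rice = 1.076 servings.
Total cost: 0.66·1.374 + 0.45·1.076 = 1.3910.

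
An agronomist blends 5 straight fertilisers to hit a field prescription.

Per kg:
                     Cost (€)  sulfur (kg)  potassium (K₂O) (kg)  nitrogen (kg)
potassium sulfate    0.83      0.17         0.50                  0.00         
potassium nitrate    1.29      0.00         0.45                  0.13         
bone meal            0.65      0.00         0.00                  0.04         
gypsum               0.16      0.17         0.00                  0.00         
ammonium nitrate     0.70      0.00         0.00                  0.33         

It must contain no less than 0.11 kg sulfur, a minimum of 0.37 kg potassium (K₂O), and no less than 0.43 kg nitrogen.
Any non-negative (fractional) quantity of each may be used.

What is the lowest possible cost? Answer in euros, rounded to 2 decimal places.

Let x1 = kg of potassium sulfate, x2 = kg of potassium nitrate, x3 = kg of bone meal, x4 = kg of gypsum, x5 = kg of ammonium nitrate.
min 0.83x1 + 1.29x2 + 0.65x3 + 0.16x4 + 0.7x5 with:
  0.17x1 + 0.17x4 ≥ 0.11   (sulfur)
  0.5x1 + 0.45x2 ≥ 0.37   (potassium (K₂O))
  0.13x2 + 0.04x3 + 0.33x5 ≥ 0.43   (nitrogen)
  x1, x2, x3, x4, x5 ≥ 0.
At the optimum only potassium sulfate, ammonium nitrate are positive (potassium nitrate, bone meal, gypsum = 0). There the potassium (K₂O) and nitrogen constraints are tight.
Solving gives x1 = 0.74, x5 = 1.303.
Objective = 0.83·0.74 + 0.7·1.303 = 1.5263.

€1.53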